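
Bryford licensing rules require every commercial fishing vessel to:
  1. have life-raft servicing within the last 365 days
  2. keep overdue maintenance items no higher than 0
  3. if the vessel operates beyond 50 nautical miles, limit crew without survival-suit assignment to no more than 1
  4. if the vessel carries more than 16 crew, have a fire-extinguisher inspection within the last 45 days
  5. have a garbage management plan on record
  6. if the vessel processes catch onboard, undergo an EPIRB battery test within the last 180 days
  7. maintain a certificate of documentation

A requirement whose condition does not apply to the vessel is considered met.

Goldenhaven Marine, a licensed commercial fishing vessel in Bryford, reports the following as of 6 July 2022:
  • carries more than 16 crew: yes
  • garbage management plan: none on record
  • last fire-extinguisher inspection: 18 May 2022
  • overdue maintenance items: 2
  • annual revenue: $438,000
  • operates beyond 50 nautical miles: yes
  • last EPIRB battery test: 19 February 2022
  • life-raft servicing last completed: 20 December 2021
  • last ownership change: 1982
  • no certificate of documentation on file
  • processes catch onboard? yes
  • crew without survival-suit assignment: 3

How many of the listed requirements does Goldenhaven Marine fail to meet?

5

1. life-raft servicing 198 days ago vs limit 365 → met
2. overdue maintenance items 2 > 0 → not met
3. condition 'operates beyond 50 nautical miles' holds; crew without survival-suit assignment 3 > 1 → not met
4. condition 'carries more than 16 crew' holds; fire-extinguisher inspection 49 days ago vs limit 45 → not met
5. garbage management plan absent → not met
6. condition 'processes catch onboard' holds; EPIRB battery test 137 days ago vs limit 180 → met
7. certificate of documentation absent → not met
Not met: 5 of 7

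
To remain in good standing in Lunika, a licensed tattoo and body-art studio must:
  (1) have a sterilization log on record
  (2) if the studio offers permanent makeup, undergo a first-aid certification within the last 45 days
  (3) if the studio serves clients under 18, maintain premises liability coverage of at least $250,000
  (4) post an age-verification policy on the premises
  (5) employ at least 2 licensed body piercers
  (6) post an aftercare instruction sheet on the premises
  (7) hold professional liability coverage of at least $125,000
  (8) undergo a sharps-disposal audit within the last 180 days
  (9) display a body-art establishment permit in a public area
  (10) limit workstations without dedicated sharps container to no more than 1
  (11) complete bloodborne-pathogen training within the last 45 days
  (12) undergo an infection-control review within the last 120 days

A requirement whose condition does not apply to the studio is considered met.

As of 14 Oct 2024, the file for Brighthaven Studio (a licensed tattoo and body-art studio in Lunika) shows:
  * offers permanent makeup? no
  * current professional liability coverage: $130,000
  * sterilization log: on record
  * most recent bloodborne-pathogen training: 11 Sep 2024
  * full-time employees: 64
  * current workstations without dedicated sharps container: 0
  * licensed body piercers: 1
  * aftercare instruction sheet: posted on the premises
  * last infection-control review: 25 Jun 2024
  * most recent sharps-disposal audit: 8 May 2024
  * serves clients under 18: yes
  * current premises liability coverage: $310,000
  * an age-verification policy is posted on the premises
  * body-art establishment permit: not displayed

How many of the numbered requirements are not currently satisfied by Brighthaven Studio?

2

1. sterilization log present → met
2. condition 'offers permanent makeup' does not hold → requirement n/a → met
3. condition 'serves clients under 18' holds; premises liability coverage $310,000 ≥ $250,000 → met
4. age-verification policy present → met
5. licensed body piercers 1 < 2 → not met
6. aftercare instruction sheet present → met
7. professional liability coverage $130,000 ≥ $125,000 → met
8. sharps-disposal audit 159 days ago vs limit 180 → met
9. body-art establishment permit absent → not met
10. workstations without dedicated sharps container 0 ≤ 1 → met
11. bloodborne-pathogen training 33 days ago vs limit 45 → met
12. infection-control review 111 days ago vs limit 120 → met
Not met: 2 of 12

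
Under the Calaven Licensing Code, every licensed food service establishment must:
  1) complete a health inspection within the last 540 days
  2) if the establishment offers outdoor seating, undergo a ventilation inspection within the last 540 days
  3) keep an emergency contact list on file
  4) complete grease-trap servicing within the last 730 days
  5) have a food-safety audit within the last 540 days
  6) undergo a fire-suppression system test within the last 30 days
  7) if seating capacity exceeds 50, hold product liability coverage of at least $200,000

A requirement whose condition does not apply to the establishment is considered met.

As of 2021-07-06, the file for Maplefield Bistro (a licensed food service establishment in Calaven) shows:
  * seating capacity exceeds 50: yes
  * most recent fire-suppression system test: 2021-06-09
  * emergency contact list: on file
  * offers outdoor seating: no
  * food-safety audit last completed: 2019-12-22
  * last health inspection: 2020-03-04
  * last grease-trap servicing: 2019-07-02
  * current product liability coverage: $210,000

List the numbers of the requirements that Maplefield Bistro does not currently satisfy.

1. health inspection 489 days ago vs limit 540 → met
2. condition 'offers outdoor seating' does not hold → requirement n/a → met
3. emergency contact list present → met
4. grease-trap servicing 735 days ago vs limit 730 → not met
5. food-safety audit 562 days ago vs limit 540 → not met
6. fire-suppression system test 27 days ago vs limit 30 → met
7. condition 'seating capacity exceeds 50' holds; product liability coverage $210,000 ≥ $200,000 → met
Not met: 4, 5

4, 5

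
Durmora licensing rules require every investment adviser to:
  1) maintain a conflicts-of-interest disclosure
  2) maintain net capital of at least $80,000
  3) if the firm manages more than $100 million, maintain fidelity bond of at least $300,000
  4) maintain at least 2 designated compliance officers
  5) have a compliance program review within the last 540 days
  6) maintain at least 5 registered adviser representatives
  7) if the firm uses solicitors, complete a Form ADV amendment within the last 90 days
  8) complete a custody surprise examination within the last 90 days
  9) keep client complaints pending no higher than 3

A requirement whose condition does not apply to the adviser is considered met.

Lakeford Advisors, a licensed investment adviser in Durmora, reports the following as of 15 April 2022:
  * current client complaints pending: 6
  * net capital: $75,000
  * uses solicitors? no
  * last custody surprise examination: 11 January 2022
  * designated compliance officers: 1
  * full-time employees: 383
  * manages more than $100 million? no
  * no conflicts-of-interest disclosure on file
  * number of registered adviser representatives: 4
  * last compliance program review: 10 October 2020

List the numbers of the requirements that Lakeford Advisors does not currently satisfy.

1, 2, 4, 5, 6, 8, 9

1. conflicts-of-interest disclosure absent → not met
2. net capital $75,000 < $80,000 → not met
3. condition 'manages more than $100 million' does not hold → requirement n/a → met
4. designated compliance officers 1 < 2 → not met
5. compliance program review 552 days ago vs limit 540 → not met
6. registered adviser representatives 4 < 5 → not met
7. condition 'uses solicitors' does not hold → requirement n/a → met
8. custody surprise examination 94 days ago vs limit 90 → not met
9. client complaints pending 6 > 3 → not met
Not met: 1, 2, 4, 5, 6, 8, 9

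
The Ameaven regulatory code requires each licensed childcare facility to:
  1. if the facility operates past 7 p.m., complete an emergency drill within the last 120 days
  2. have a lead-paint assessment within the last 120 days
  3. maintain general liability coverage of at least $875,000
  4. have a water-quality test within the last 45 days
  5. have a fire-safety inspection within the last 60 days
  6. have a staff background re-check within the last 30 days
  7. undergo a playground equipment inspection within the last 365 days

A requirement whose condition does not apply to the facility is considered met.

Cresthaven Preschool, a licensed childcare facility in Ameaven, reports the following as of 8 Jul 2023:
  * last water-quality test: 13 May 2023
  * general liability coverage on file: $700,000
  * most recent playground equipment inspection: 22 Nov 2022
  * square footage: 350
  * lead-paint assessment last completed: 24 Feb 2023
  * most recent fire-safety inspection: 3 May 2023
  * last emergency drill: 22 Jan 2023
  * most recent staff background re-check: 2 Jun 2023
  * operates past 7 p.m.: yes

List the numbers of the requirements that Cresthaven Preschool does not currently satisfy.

1, 2, 3, 4, 5, 6

1. condition 'operates past 7 p.m.' holds; emergency drill 167 days ago vs limit 120 → not met
2. lead-paint assessment 134 days ago vs limit 120 → not met
3. general liability coverage $700,000 < $875,000 → not met
4. water-quality test 56 days ago vs limit 45 → not met
5. fire-safety inspection 66 days ago vs limit 60 → not met
6. staff background re-check 36 days ago vs limit 30 → not met
7. playground equipment inspection 228 days ago vs limit 365 → met
Not met: 1, 2, 3, 4, 5, 6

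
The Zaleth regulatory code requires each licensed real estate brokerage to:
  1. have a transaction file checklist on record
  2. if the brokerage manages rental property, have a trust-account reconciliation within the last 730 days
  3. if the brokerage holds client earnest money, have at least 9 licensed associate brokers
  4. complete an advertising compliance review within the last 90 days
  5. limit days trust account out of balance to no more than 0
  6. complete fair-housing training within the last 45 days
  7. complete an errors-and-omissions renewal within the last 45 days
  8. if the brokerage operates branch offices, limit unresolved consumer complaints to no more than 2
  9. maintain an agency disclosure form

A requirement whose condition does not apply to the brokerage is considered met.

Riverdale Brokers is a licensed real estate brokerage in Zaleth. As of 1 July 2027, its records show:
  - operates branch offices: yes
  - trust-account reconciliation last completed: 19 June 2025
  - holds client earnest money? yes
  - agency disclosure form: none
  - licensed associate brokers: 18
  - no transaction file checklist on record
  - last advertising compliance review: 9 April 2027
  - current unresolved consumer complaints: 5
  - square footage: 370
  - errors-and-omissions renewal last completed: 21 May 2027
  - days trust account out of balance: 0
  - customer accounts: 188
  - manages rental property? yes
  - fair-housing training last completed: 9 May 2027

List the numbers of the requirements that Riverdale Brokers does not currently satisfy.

1, 2, 6, 8, 9

1. transaction file checklist absent → not met
2. condition 'manages rental property' holds; trust-account reconciliation 742 days ago vs limit 730 → not met
3. condition 'holds client earnest money' holds; licensed associate brokers 18 ≥ 9 → met
4. advertising compliance review 83 days ago vs limit 90 → met
5. days trust account out of balance 0 ≤ 0 → met
6. fair-housing training 53 days ago vs limit 45 → not met
7. errors-and-omissions renewal 41 days ago vs limit 45 → met
8. condition 'operates branch offices' holds; unresolved consumer complaints 5 > 2 → not met
9. agency disclosure form absent → not met
Not met: 1, 2, 6, 8, 9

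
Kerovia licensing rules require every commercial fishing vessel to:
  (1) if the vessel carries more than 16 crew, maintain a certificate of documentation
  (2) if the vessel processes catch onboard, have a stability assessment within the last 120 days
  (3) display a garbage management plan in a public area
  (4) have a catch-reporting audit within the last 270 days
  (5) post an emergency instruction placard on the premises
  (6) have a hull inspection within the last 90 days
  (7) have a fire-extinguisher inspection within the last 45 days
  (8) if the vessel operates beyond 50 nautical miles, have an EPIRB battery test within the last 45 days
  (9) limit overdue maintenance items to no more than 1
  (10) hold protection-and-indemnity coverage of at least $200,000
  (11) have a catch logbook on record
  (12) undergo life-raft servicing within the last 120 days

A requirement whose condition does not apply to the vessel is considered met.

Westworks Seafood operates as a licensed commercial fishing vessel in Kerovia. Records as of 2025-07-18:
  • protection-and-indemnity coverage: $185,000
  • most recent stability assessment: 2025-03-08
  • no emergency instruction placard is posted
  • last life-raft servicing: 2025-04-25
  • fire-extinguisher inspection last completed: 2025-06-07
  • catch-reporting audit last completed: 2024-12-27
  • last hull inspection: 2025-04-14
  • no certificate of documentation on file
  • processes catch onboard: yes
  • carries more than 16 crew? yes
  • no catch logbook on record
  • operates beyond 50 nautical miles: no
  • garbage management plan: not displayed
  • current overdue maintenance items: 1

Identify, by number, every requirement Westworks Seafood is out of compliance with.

1, 2, 3, 5, 6, 10, 11

1. condition 'carries more than 16 crew' holds; certificate of documentation absent → not met
2. condition 'processes catch onboard' holds; stability assessment 132 days ago vs limit 120 → not met
3. garbage management plan absent → not met
4. catch-reporting audit 203 days ago vs limit 270 → met
5. emergency instruction placard absent → not met
6. hull inspection 95 days ago vs limit 90 → not met
7. fire-extinguisher inspection 41 days ago vs limit 45 → met
8. condition 'operates beyond 50 nautical miles' does not hold → requirement n/a → met
9. overdue maintenance items 1 ≤ 1 → met
10. protection-and-indemnity coverage $185,000 < $200,000 → not met
11. catch logbook absent → not met
12. life-raft servicing 84 days ago vs limit 120 → met
Not met: 1, 2, 3, 5, 6, 10, 11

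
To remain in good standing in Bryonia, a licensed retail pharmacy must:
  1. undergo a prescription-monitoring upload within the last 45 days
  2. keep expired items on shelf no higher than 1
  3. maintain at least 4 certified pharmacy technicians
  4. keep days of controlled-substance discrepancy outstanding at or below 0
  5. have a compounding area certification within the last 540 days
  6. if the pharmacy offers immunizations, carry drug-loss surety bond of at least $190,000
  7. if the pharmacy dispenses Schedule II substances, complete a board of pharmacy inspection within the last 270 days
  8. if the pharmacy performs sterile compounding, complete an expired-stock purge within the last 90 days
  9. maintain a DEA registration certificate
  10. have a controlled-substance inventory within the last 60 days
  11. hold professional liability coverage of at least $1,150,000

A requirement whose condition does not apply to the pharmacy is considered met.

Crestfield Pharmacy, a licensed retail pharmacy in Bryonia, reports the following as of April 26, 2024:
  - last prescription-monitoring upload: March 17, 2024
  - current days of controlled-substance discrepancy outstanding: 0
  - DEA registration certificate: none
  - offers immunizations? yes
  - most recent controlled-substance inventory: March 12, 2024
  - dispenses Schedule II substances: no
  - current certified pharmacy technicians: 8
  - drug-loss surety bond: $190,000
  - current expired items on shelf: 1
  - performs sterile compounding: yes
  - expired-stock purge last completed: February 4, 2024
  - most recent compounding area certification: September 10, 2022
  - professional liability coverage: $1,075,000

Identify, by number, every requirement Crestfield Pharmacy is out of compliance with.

1. prescription-monitoring upload 40 days ago vs limit 45 → met
2. expired items on shelf 1 ≤ 1 → met
3. certified pharmacy technicians 8 ≥ 4 → met
4. days of controlled-substance discrepancy outstanding 0 ≤ 0 → met
5. compounding area certification 594 days ago vs limit 540 → not met
6. condition 'offers immunizations' holds; drug-loss surety bond $190,000 ≥ $190,000 → met
7. condition 'dispenses Schedule II substances' does not hold → requirement n/a → met
8. condition 'performs sterile compounding' holds; expired-stock purge 82 days ago vs limit 90 → met
9. DEA registration certificate absent → not met
10. controlled-substance inventory 45 days ago vs limit 60 → met
11. professional liability coverage $1,075,000 < $1,150,000 → not met
Not met: 5, 9, 11

5, 9, 11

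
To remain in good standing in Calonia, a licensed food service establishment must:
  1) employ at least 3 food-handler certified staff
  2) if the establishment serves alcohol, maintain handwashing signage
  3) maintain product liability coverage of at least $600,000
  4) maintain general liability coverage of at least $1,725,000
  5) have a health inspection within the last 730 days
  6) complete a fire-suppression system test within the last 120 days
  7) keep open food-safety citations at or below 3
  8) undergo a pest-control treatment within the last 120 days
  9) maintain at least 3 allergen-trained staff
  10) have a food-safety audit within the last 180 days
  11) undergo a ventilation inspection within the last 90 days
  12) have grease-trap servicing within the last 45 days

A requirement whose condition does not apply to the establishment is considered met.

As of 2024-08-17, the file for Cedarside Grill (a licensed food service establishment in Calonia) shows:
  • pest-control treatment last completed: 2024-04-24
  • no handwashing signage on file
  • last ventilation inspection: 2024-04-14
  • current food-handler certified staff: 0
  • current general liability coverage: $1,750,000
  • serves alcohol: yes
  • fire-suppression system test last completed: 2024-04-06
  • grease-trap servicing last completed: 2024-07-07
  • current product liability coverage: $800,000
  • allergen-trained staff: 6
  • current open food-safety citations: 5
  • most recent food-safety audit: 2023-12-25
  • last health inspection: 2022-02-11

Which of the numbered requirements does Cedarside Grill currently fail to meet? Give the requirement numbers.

1. food-handler certified staff 0 < 3 → not met
2. condition 'serves alcohol' holds; handwashing signage absent → not met
3. product liability coverage $800,000 ≥ $600,000 → met
4. general liability coverage $1,750,000 ≥ $1,725,000 → met
5. health inspection 918 days ago vs limit 730 → not met
6. fire-suppression system test 133 days ago vs limit 120 → not met
7. open food-safety citations 5 > 3 → not met
8. pest-control treatment 115 days ago vs limit 120 → met
9. allergen-trained staff 6 ≥ 3 → met
10. food-safety audit 236 days ago vs limit 180 → not met
11. ventilation inspection 125 days ago vs limit 90 → not met
12. grease-trap servicing 41 days ago vs limit 45 → met
Not met: 1, 2, 5, 6, 7, 10, 11

1, 2, 5, 6, 7, 10, 11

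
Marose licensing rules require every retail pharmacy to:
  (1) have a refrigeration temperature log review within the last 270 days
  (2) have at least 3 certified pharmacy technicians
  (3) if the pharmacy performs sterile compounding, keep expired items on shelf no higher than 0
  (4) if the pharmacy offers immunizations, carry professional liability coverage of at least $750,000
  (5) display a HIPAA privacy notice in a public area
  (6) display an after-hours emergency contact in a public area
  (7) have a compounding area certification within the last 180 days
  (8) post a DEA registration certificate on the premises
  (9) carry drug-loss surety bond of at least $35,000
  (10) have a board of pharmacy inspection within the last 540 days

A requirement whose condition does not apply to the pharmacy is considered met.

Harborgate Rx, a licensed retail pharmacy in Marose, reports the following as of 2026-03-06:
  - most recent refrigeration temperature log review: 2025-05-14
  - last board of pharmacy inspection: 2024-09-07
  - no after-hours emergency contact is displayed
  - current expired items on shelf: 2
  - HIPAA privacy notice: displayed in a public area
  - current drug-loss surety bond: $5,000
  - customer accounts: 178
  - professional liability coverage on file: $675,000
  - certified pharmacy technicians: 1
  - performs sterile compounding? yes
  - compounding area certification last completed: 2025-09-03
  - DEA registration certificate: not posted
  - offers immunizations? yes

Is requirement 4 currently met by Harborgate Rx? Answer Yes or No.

4. condition 'offers immunizations' holds; professional liability coverage $675,000 < $750,000 → not met

No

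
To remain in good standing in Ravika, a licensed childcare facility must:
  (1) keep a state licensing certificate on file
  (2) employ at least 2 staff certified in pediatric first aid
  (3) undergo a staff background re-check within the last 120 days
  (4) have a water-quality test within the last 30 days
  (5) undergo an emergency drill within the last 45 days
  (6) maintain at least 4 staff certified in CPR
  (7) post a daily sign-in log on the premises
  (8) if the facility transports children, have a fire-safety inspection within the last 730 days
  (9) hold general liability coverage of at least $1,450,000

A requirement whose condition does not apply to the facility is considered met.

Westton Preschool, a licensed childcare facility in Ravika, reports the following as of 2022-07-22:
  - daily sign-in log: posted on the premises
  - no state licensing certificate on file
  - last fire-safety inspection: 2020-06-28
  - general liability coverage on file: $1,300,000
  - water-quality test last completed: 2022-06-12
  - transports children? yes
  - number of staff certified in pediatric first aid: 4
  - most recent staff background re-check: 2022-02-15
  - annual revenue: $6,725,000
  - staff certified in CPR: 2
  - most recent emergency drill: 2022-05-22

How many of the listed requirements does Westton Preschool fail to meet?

1. state licensing certificate absent → not met
2. staff certified in pediatric first aid 4 ≥ 2 → met
3. staff background re-check 157 days ago vs limit 120 → not met
4. water-quality test 40 days ago vs limit 30 → not met
5. emergency drill 61 days ago vs limit 45 → not met
6. staff certified in CPR 2 < 4 → not met
7. daily sign-in log present → met
8. condition 'transports children' holds; fire-safety inspection 754 days ago vs limit 730 → not met
9. general liability coverage $1,300,000 < $1,450,000 → not met
Not met: 7 of 9

7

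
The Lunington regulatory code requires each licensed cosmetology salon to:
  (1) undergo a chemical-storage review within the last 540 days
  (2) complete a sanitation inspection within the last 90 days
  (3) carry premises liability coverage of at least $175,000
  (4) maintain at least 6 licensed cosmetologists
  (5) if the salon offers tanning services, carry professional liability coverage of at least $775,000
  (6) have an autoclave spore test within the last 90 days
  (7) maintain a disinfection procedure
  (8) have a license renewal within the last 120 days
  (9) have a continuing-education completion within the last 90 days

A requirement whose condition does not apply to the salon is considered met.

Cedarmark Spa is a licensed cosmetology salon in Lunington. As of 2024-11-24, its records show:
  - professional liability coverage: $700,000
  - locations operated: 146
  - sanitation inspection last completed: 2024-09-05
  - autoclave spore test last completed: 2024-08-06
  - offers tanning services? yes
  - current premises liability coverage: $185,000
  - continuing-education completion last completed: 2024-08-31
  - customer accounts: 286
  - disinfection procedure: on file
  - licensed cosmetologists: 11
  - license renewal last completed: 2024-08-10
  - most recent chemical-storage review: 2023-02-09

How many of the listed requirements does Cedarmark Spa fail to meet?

1. chemical-storage review 654 days ago vs limit 540 → not met
2. sanitation inspection 80 days ago vs limit 90 → met
3. premises liability coverage $185,000 ≥ $175,000 → met
4. licensed cosmetologists 11 ≥ 6 → met
5. condition 'offers tanning services' holds; professional liability coverage $700,000 < $775,000 → not met
6. autoclave spore test 110 days ago vs limit 90 → not met
7. disinfection procedure present → met
8. license renewal 106 days ago vs limit 120 → met
9. continuing-education completion 85 days ago vs limit 90 → met
Not met: 3 of 9

3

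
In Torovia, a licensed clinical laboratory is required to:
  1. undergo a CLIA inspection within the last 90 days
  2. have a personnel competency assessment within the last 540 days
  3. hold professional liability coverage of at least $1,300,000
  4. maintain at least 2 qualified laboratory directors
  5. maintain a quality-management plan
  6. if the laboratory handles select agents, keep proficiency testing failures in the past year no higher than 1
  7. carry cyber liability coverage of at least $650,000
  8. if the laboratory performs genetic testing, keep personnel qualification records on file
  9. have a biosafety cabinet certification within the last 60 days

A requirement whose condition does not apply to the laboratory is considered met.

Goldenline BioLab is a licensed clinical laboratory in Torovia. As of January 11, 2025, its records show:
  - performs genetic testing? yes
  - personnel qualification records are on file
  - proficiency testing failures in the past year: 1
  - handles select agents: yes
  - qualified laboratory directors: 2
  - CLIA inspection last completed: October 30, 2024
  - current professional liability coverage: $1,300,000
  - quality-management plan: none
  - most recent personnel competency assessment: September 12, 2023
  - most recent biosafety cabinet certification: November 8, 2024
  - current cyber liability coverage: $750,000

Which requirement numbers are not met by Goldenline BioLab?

5, 9

1. CLIA inspection 73 days ago vs limit 90 → met
2. personnel competency assessment 487 days ago vs limit 540 → met
3. professional liability coverage $1,300,000 ≥ $1,300,000 → met
4. qualified laboratory directors 2 ≥ 2 → met
5. quality-management plan absent → not met
6. condition 'handles select agents' holds; proficiency testing failures in the past year 1 ≤ 1 → met
7. cyber liability coverage $750,000 ≥ $650,000 → met
8. condition 'performs genetic testing' holds; personnel qualification records present → met
9. biosafety cabinet certification 64 days ago vs limit 60 → not met
Not met: 5, 9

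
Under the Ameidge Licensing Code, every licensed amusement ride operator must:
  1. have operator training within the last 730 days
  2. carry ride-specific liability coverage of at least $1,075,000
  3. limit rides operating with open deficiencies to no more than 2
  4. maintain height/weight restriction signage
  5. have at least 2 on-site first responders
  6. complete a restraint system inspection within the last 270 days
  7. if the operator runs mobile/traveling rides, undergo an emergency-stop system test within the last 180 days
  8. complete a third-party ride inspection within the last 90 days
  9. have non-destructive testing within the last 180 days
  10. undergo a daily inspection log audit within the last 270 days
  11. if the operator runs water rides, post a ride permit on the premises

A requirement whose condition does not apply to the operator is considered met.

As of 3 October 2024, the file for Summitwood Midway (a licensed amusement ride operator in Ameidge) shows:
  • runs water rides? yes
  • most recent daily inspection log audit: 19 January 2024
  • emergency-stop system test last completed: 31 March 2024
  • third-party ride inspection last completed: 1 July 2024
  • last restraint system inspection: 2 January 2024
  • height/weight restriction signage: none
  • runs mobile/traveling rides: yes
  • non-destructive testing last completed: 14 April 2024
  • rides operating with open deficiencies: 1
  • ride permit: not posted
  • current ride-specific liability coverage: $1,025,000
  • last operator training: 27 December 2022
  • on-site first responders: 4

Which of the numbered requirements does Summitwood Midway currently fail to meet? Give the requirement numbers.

2, 4, 6, 7, 8, 11

1. operator training 646 days ago vs limit 730 → met
2. ride-specific liability coverage $1,025,000 < $1,075,000 → not met
3. rides operating with open deficiencies 1 ≤ 2 → met
4. height/weight restriction signage absent → not met
5. on-site first responders 4 ≥ 2 → met
6. restraint system inspection 275 days ago vs limit 270 → not met
7. condition 'runs mobile/traveling rides' holds; emergency-stop system test 186 days ago vs limit 180 → not met
8. third-party ride inspection 94 days ago vs limit 90 → not met
9. non-destructive testing 172 days ago vs limit 180 → met
10. daily inspection log audit 258 days ago vs limit 270 → met
11. condition 'runs water rides' holds; ride permit absent → not met
Not met: 2, 4, 6, 7, 8, 11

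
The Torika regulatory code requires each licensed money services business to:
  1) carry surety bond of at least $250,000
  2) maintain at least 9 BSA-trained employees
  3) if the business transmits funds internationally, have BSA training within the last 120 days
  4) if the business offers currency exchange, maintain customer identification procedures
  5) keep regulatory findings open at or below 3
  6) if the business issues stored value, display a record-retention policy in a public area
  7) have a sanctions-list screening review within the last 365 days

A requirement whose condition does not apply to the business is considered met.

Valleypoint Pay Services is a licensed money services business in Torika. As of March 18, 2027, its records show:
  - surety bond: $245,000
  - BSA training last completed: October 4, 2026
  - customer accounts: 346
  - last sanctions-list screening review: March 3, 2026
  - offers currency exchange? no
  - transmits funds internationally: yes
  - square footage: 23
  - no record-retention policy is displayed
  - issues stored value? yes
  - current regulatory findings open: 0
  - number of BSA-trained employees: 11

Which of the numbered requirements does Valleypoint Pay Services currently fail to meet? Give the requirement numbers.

1, 3, 6, 7

1. surety bond $245,000 < $250,000 → not met
2. BSA-trained employees 11 ≥ 9 → met
3. condition 'transmits funds internationally' holds; BSA training 165 days ago vs limit 120 → not met
4. condition 'offers currency exchange' does not hold → requirement n/a → met
5. regulatory findings open 0 ≤ 3 → met
6. condition 'issues stored value' holds; record-retention policy absent → not met
7. sanctions-list screening review 380 days ago vs limit 365 → not met
Not met: 1, 3, 6, 7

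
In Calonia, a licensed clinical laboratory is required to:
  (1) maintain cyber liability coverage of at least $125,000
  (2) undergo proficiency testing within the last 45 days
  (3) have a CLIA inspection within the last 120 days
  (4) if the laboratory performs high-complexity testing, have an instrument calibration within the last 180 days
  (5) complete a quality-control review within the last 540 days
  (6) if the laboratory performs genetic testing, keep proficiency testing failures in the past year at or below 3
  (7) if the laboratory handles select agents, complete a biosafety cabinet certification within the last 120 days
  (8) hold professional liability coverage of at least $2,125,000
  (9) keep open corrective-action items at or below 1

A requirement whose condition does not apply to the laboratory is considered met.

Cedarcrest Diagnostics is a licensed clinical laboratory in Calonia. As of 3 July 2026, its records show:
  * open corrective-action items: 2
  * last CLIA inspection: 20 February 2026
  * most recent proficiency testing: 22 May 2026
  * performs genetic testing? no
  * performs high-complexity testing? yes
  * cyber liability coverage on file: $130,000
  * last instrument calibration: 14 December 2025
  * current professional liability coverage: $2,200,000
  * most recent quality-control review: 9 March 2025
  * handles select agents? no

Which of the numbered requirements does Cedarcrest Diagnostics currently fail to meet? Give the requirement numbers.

1. cyber liability coverage $130,000 ≥ $125,000 → met
2. proficiency testing 42 days ago vs limit 45 → met
3. CLIA inspection 133 days ago vs limit 120 → not met
4. condition 'performs high-complexity testing' holds; instrument calibration 201 days ago vs limit 180 → not met
5. quality-control review 481 days ago vs limit 540 → met
6. condition 'performs genetic testing' does not hold → requirement n/a → met
7. condition 'handles select agents' does not hold → requirement n/a → met
8. professional liability coverage $2,200,000 ≥ $2,125,000 → met
9. open corrective-action items 2 > 1 → not met
Not met: 3, 4, 9

3, 4, 9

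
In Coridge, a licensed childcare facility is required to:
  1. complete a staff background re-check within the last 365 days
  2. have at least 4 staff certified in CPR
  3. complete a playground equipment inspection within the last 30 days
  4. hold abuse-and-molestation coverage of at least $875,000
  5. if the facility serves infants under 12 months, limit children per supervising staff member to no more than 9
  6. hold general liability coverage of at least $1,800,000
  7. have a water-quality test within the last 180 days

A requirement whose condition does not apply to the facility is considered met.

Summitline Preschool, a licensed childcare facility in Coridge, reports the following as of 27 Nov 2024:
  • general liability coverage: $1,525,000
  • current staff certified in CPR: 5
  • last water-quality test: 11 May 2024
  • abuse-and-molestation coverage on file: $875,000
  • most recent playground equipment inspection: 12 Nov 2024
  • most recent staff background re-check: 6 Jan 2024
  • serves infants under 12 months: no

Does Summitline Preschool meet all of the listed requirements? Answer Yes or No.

1. staff background re-check 326 days ago vs limit 365 → met
2. staff certified in CPR 5 ≥ 4 → met
3. playground equipment inspection 15 days ago vs limit 30 → met
4. abuse-and-molestation coverage $875,000 ≥ $875,000 → met
5. condition 'serves infants under 12 months' does not hold → requirement n/a → met
6. general liability coverage $1,525,000 < $1,800,000 → not met
7. water-quality test 200 days ago vs limit 180 → not met
Not met: 6, 7

No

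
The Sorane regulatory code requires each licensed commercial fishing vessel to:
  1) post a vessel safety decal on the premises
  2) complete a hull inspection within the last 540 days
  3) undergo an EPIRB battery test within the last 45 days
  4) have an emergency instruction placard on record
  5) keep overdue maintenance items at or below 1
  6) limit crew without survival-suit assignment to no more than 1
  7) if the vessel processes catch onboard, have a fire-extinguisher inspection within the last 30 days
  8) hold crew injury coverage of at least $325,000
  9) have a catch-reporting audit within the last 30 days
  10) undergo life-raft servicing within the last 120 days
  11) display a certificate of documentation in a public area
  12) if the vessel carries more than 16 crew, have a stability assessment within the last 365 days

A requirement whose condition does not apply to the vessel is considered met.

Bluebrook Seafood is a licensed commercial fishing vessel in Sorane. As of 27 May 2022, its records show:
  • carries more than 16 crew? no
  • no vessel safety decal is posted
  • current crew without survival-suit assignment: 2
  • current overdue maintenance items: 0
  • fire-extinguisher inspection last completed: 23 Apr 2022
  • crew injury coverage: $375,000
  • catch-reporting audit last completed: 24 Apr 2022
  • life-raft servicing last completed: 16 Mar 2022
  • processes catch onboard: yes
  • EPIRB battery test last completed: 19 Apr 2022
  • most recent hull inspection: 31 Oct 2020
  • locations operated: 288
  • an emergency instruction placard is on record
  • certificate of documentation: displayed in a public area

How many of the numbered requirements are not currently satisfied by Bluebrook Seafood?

1. vessel safety decal absent → not met
2. hull inspection 573 days ago vs limit 540 → not met
3. EPIRB battery test 38 days ago vs limit 45 → met
4. emergency instruction placard present → met
5. overdue maintenance items 0 ≤ 1 → met
6. crew without survival-suit assignment 2 > 1 → not met
7. condition 'processes catch onboard' holds; fire-extinguisher inspection 34 days ago vs limit 30 → not met
8. crew injury coverage $375,000 ≥ $325,000 → met
9. catch-reporting audit 33 days ago vs limit 30 → not met
10. life-raft servicing 72 days ago vs limit 120 → met
11. certificate of documentation present → met
12. condition 'carries more than 16 crew' does not hold → requirement n/a → met
Not met: 5 of 12

5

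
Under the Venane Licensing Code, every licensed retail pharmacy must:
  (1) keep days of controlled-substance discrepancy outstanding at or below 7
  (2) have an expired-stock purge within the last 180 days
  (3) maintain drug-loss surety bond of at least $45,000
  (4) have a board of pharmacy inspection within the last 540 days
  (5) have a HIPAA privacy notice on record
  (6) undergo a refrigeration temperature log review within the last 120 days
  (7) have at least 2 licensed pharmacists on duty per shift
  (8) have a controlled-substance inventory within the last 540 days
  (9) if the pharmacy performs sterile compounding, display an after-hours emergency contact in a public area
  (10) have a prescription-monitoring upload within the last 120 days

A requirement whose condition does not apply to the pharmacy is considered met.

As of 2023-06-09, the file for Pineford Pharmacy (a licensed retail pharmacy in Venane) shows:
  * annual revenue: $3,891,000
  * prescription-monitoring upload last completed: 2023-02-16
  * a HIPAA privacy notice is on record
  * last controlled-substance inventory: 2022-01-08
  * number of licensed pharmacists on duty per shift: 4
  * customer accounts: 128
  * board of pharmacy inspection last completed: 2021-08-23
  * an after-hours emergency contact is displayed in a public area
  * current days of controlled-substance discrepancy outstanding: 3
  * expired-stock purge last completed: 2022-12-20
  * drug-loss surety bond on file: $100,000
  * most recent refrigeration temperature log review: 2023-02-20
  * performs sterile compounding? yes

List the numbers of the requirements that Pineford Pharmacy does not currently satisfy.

1. days of controlled-substance discrepancy outstanding 3 ≤ 7 → met
2. expired-stock purge 171 days ago vs limit 180 → met
3. drug-loss surety bond $100,000 ≥ $45,000 → met
4. board of pharmacy inspection 655 days ago vs limit 540 → not met
5. HIPAA privacy notice present → met
6. refrigeration temperature log review 109 days ago vs limit 120 → met
7. licensed pharmacists on duty per shift 4 ≥ 2 → met
8. controlled-substance inventory 517 days ago vs limit 540 → met
9. condition 'performs sterile compounding' holds; after-hours emergency contact present → met
10. prescription-monitoring upload 113 days ago vs limit 120 → met
Not met: 4

4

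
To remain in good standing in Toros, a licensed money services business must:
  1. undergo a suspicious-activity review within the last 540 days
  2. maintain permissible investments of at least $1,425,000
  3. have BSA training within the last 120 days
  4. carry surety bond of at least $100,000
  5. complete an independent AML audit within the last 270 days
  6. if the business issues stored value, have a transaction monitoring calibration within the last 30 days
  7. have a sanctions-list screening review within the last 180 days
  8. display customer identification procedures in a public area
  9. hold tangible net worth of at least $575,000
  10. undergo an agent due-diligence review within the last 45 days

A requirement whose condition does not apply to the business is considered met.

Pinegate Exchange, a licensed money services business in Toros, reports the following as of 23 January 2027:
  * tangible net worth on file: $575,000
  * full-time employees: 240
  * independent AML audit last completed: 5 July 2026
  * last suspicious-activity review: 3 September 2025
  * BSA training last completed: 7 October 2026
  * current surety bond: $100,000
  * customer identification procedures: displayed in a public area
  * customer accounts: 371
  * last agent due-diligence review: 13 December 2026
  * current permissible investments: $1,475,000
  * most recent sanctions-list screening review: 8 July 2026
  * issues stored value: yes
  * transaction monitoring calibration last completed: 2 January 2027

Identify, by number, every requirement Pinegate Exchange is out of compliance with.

1. suspicious-activity review 507 days ago vs limit 540 → met
2. permissible investments $1,475,000 ≥ $1,425,000 → met
3. BSA training 108 days ago vs limit 120 → met
4. surety bond $100,000 ≥ $100,000 → met
5. independent AML audit 202 days ago vs limit 270 → met
6. condition 'issues stored value' holds; transaction monitoring calibration 21 days ago vs limit 30 → met
7. sanctions-list screening review 199 days ago vs limit 180 → not met
8. customer identification procedures present → met
9. tangible net worth $575,000 ≥ $575,000 → met
10. agent due-diligence review 41 days ago vs limit 45 → met
Not met: 7

7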